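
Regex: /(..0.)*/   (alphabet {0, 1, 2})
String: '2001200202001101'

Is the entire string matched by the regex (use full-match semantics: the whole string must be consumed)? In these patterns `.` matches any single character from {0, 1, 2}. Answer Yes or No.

Yes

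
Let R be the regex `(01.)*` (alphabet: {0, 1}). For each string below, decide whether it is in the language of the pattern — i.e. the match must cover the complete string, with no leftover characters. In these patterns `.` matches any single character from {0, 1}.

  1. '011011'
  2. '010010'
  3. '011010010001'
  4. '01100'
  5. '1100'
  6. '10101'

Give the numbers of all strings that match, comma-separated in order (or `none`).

1, 2

1 → match
2 → match
3 → no match
4 → no match
5 → no match
6 → no match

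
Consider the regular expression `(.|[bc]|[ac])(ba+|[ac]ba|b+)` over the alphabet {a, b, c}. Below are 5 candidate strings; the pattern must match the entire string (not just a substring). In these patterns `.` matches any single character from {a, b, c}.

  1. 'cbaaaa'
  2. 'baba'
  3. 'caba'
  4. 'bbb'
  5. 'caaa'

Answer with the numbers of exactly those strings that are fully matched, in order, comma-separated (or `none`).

1 → match
2 → match
3 → match
4 → match
5 → no match

1, 2, 3, 4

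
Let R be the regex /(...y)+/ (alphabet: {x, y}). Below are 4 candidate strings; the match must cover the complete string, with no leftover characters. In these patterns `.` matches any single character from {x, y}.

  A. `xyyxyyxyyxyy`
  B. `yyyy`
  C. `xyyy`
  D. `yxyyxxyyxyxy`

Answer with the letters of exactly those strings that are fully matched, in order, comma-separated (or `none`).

B, C, D

A → no match
B → match
C → match
D → match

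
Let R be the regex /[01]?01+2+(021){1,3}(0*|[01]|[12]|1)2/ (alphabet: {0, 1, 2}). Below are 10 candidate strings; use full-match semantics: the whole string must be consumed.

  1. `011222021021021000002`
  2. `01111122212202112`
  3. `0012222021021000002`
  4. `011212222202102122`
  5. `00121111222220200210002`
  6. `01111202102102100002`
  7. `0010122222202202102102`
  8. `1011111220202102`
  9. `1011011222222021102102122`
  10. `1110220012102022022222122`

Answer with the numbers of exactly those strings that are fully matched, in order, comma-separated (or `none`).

1 → match
2 → no match
3 → match
4 → no match
5 → no match
6 → match
7 → no match
8 → no match
9 → no match
10 → no match

1, 3, 6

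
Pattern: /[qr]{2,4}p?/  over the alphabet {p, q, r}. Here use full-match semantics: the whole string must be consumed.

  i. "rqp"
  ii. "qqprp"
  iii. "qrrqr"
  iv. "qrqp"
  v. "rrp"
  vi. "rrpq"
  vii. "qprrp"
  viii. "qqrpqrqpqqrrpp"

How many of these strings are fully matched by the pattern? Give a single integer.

i. "rqp" → match
ii. "qqprp" → no match
iii. "qrrqr" → no match
iv. "qrqp" → match
v. "rrp" → match
vi. "rrpq" → no match
vii. "qprrp" → no match
viii → no match
Total matched: 3

3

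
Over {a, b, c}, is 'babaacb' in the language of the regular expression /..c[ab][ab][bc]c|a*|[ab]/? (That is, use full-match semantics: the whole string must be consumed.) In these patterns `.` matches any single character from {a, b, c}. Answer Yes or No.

No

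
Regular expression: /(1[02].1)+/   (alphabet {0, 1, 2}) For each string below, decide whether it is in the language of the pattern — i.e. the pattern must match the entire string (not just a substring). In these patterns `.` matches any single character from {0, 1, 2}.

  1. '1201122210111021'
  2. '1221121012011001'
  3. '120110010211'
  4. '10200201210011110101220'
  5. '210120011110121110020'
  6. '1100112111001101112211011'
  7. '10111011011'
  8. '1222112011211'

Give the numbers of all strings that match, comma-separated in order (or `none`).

1 → no match
2 → no match
3 → no match
4 → no match — must end with '1'
5 → no match — must start with '1'
6 → no match
7 → no match
8 → no match

none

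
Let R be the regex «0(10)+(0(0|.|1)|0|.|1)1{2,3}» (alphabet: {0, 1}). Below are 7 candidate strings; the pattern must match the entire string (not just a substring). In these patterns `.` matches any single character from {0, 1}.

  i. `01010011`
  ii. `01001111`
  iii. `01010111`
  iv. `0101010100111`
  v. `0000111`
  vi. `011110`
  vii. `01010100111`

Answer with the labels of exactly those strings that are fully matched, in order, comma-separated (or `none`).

i → match
ii → match
iii → match
iv → match
v → no match — must start with `010`
vi → no match — must start with `010`
vii → match

i, ii, iii, iv, vii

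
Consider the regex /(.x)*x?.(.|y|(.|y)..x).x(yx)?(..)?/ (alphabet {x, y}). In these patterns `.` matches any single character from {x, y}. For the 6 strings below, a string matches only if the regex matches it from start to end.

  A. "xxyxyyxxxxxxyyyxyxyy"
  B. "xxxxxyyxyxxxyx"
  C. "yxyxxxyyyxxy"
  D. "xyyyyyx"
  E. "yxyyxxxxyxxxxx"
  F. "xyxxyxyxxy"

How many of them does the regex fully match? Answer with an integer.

3

A → no match
B → match
C → match
D → no match
E → no match
F → match
Total matched: 3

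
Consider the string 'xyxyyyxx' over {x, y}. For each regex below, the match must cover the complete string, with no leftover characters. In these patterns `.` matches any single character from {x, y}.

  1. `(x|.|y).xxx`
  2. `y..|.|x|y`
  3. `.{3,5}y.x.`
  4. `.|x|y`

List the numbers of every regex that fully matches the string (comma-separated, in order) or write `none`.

3

1 → no match — must end with 'xxx'
2 → no match
3 → match
4 → no match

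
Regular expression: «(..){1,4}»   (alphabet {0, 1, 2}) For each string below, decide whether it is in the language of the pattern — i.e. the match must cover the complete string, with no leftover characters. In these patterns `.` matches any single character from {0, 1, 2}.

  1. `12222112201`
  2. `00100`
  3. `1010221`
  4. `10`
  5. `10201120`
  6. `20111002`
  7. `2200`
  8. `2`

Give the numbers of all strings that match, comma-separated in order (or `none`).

1 → no match
2 → no match
3 → no match
4 → match
5 → match
6 → match
7 → match
8 → no match

4, 5, 6, 7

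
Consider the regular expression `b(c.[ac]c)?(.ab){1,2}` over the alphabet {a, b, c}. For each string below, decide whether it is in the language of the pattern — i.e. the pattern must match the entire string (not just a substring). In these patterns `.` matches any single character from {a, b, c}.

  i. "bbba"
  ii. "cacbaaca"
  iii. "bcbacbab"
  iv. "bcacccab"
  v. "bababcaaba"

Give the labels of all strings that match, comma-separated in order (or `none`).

i → no match — must end with "ab"
ii → no match — must start with "b"
iii → match
iv → match
v → no match — must end with "ab"

iii, iv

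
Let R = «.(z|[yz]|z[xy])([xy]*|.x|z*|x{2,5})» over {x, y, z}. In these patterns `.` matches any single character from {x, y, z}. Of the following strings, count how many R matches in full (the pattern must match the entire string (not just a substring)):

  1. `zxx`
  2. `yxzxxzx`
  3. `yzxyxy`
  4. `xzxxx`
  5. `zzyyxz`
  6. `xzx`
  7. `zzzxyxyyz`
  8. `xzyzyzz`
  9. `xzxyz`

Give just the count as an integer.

1 → no match
2 → no match
3 → match
4 → match
5 → no match
6 → match
7 → no match
8 → no match
9 → no match
Total matched: 3

3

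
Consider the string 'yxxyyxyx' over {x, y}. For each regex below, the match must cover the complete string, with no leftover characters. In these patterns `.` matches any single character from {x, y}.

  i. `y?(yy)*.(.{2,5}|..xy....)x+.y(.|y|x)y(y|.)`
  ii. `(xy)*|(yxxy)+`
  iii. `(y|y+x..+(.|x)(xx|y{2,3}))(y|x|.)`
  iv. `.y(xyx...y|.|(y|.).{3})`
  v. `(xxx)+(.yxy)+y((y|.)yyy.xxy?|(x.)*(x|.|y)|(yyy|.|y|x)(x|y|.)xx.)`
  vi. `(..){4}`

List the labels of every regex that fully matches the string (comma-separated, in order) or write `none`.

i → no match
ii → no match
iii → no match
iv → no match
v → no match — must start with 'xxx'
vi → match

vi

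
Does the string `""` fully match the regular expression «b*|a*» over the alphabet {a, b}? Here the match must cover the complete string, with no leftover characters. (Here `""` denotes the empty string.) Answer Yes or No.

Yes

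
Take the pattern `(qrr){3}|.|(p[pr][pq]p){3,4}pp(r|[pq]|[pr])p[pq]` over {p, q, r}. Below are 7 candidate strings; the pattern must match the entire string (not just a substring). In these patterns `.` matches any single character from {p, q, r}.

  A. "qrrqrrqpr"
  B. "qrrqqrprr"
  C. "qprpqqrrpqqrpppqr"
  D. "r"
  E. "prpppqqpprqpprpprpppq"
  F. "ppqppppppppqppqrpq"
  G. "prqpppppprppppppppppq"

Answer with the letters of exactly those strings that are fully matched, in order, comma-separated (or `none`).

D, G

A. "qrrqrrqpr" → no match
B. "qrrqqrprr" → no match
C → no match
D. "r" → match
E → no match
F → no match
G → match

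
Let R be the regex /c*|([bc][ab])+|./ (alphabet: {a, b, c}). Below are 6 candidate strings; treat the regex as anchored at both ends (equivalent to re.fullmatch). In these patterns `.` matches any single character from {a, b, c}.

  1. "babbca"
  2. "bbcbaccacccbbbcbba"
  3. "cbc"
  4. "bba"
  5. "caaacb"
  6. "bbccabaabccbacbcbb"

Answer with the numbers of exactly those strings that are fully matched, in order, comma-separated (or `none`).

1 → match
2 → no match
3 → no match
4 → no match
5 → no match
6 → no match

1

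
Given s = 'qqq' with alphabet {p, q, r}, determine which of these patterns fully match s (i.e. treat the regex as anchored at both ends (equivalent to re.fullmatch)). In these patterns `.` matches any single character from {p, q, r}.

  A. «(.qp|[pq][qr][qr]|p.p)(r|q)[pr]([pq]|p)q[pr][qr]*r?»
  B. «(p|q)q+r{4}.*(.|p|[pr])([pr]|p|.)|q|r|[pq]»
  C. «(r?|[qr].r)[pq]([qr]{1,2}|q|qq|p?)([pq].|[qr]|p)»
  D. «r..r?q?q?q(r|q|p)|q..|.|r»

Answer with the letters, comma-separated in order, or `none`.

A → no match
B → no match
C → match
D → match

C, D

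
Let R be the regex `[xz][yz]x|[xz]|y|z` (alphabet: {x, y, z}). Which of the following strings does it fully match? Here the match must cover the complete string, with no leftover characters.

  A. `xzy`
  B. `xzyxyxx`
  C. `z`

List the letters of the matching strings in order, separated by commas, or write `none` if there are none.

A. `xzy` → no match
B. `xzyxyxx` → no match
C. `z` → match

C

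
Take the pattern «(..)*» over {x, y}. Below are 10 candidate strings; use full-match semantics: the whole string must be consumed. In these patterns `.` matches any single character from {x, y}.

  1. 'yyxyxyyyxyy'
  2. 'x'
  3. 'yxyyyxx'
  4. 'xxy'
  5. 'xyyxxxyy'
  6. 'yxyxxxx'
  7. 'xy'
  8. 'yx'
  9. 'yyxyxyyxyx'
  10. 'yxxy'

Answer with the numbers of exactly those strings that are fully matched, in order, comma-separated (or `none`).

5, 7, 8, 9, 10

1 → no match
2 → no match
3 → no match
4 → no match
5 → match
6 → no match
7 → match
8 → match
9 → match
10 → match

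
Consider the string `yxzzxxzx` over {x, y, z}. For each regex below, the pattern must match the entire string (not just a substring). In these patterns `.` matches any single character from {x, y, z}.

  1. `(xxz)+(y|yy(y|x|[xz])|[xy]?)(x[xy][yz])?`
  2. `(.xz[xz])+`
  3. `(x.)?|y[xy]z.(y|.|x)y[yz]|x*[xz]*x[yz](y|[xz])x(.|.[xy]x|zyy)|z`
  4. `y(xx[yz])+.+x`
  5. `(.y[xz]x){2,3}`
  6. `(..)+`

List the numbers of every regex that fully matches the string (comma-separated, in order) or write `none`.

1 → no match — must start with `xxz`
2 → match
3 → no match
4 → no match — must start with `yxx`
5 → no match
6 → match

2, 6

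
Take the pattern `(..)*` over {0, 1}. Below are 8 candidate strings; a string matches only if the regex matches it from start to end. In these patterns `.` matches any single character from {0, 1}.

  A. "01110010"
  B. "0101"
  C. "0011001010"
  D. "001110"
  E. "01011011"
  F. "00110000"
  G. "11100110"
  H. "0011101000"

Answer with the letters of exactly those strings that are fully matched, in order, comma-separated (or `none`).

A → match
B → match
C → match
D → match
E → match
F → match
G → match
H → match

A, B, C, D, E, F, G, H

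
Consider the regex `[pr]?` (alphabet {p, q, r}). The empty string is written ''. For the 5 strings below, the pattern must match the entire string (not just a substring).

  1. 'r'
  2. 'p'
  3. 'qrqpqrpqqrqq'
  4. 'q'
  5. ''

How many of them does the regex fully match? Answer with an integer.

1 → match
2 → match
3 → no match
4 → no match
5 → match
Total matched: 3

3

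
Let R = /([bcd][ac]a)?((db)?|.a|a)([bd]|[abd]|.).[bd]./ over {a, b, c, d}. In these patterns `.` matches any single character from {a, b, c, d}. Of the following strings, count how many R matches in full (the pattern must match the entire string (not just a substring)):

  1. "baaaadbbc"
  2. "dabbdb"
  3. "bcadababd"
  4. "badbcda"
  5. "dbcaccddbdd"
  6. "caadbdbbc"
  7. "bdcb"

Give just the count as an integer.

4

1 → match
2 → match
3 → match
4 → no match
5 → no match
6 → match
7 → no match
Total matched: 4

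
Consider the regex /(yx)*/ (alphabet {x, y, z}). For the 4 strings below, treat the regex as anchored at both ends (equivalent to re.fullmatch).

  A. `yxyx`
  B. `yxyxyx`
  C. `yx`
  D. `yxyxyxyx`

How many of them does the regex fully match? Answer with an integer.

4

A → match
B → match
C → match
D → match
Total matched: 4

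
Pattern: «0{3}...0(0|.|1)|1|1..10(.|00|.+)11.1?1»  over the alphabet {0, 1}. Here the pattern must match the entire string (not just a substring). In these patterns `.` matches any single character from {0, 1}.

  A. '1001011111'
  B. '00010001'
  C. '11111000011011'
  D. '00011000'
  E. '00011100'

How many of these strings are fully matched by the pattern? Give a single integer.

A → match
B → match
C → no match
D → match
E → match
Total matched: 4

4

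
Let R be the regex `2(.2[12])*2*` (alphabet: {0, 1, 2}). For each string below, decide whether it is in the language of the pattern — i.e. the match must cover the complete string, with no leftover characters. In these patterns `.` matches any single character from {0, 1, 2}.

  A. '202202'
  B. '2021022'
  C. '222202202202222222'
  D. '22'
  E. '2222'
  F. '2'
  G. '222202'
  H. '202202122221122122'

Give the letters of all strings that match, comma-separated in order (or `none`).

A → no match
B → match
C → match
D → match
E → match
F → match
G → no match
H → no match

B, C, D, E, F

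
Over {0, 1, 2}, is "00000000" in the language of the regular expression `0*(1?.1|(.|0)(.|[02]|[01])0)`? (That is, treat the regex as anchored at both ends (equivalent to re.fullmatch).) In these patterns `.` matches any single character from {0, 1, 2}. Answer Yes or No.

Yes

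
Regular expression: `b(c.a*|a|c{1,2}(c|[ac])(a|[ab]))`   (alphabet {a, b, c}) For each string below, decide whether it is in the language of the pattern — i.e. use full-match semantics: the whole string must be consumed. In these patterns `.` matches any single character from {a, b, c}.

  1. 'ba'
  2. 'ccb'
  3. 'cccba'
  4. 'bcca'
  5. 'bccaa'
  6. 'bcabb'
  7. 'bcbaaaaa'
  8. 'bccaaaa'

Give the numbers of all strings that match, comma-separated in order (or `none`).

1, 4, 5, 7, 8

1 → match
2 → no match — must start with 'b'
3 → no match — must start with 'b'
4 → match
5 → match
6 → no match
7 → match
8 → match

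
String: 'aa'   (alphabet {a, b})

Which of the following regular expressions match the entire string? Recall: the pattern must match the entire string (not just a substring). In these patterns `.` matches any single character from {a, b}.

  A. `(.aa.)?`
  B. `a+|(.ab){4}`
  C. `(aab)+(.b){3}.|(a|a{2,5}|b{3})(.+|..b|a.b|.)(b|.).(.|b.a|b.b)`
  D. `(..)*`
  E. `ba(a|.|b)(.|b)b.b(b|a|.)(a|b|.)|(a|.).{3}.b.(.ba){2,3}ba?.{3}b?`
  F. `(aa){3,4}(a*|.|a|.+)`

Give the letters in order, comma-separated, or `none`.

B, D

A → no match
B → match
C → no match
D → match
E → no match
F → no match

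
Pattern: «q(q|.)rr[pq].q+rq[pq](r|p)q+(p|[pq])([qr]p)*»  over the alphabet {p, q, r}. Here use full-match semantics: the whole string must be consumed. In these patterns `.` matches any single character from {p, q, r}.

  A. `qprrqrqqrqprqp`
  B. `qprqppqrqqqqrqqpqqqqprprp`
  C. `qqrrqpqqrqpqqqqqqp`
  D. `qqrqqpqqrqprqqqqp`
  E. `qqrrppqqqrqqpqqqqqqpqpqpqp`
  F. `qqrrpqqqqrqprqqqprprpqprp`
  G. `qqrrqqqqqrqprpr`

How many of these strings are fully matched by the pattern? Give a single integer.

A → match
B → no match
C → no match
D → no match
E → match
F → match
G → no match
Total matched: 3

3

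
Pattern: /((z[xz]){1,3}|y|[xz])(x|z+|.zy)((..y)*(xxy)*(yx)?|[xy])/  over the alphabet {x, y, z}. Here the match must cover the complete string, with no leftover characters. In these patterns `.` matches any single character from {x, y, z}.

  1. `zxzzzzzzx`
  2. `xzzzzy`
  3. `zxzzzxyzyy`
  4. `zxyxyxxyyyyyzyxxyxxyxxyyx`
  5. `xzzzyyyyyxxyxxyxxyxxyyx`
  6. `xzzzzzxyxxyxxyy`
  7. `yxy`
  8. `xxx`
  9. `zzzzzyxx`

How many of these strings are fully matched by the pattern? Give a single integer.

7

1. `zxzzzzzzx` → match
2. `xzzzzy` → match
3. `zxzzzxyzyy` → match
4 → match
5 → match
6 → no match
7. `yxy` → match
8. `xxx` → match
9. `zzzzzyxx` → no match
Total matched: 7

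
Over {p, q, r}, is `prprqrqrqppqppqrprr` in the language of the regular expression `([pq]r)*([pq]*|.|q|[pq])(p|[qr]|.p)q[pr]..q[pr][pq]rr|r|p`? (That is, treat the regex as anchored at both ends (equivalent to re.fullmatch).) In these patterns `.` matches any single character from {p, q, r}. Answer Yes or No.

No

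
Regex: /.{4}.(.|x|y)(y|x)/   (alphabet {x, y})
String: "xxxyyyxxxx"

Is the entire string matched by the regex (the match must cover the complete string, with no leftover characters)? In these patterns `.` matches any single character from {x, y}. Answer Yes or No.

No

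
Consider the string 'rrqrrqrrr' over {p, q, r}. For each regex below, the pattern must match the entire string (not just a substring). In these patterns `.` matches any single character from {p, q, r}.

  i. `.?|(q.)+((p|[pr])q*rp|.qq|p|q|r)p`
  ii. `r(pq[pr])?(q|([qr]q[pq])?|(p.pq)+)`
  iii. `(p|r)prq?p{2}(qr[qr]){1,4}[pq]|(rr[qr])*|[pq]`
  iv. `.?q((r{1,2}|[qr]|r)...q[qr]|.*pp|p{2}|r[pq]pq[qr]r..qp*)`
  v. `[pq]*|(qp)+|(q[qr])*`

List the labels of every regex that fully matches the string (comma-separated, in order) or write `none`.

i → no match
ii → no match
iii → match
iv → no match
v → no match

iii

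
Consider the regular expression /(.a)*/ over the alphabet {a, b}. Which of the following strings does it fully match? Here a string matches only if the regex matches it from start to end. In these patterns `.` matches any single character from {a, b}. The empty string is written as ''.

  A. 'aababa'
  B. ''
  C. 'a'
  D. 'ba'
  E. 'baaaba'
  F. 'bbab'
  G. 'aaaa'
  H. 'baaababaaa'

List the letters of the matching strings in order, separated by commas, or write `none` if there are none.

A, B, D, E, G, H

A → match
B → match
C → no match
D → match
E → match
F → no match
G → match
H → match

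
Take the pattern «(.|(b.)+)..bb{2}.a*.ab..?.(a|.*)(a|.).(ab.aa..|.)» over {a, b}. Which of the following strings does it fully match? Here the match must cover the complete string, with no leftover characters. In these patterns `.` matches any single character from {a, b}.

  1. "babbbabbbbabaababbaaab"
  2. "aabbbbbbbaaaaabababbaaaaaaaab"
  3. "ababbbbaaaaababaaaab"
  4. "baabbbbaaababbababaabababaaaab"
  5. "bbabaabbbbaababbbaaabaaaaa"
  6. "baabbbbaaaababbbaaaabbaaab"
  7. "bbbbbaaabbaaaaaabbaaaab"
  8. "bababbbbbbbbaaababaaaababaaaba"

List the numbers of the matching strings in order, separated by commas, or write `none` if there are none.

1 → no match
2 → no match
3 → match
4 → match
5 → no match
6 → match
7 → no match
8 → match

3, 4, 6, 8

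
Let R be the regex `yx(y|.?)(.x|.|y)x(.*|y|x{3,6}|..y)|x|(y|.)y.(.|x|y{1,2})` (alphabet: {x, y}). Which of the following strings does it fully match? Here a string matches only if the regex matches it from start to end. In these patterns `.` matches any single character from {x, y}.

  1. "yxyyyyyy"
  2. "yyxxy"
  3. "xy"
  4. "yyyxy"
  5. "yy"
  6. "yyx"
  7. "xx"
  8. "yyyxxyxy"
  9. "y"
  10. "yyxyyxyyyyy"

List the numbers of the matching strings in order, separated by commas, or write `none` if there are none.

none

1. "yxyyyyyy" → no match
2. "yyxxy" → no match
3. "xy" → no match
4. "yyyxy" → no match
5. "yy" → no match
6. "yyx" → no match
7. "xx" → no match
8. "yyyxxyxy" → no match
9. "y" → no match
10. "yyxyyxyyyyy" → no match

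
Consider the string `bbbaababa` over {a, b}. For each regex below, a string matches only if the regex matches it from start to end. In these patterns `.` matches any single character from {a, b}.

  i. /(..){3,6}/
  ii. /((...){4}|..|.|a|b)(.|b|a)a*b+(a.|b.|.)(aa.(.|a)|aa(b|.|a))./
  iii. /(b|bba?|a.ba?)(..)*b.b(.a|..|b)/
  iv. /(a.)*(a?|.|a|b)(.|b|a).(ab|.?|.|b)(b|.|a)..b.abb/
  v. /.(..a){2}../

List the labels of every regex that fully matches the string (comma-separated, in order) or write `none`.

i → no match
ii → no match
iii → no match
iv → no match — must end with `abb`
v → match

v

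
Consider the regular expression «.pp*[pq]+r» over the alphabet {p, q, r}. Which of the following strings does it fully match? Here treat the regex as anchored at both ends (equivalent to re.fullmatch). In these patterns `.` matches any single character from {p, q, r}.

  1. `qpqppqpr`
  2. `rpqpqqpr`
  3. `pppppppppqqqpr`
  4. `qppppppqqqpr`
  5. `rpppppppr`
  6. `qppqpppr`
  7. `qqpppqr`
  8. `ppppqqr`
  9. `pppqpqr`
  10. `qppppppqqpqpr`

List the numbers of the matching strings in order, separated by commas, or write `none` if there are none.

1. `qpqppqpr` → match
2. `rpqpqqpr` → match
3 → match
4. `qppppppqqqpr` → match
5. `rpppppppr` → match
6. `qppqpppr` → match
7. `qqpppqr` → no match
8. `ppppqqr` → match
9. `pppqpqr` → match
10 → match

1, 2, 3, 4, 5, 6, 8, 9, 10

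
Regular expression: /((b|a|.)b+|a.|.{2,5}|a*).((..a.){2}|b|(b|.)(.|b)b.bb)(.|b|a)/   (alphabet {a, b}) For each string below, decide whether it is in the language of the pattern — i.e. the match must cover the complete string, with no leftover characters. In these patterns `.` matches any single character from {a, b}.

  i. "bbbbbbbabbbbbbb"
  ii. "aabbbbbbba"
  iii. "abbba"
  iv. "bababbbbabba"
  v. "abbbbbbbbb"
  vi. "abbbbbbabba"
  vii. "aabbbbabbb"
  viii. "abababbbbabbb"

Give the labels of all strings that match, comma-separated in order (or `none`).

i → match
ii → match
iii → match
iv → match
v → match
vi → match
vii → match
viii → match

i, ii, iii, iv, v, vi, vii, viii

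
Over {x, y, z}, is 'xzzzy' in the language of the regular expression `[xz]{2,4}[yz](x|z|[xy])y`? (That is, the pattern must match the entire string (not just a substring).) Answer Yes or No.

Yes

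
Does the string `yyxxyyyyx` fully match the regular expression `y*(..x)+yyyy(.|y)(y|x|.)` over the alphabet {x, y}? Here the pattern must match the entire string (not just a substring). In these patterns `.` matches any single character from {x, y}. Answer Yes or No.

No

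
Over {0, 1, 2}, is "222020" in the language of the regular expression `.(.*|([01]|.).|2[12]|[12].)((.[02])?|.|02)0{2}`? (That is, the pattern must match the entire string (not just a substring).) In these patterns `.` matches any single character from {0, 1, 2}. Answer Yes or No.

No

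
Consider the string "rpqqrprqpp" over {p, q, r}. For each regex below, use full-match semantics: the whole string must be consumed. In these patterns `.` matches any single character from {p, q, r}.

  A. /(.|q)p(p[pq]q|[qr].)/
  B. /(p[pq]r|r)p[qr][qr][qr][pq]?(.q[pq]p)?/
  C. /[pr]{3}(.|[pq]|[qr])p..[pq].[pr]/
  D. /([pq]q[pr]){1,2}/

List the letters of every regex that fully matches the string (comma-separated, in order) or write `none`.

A → no match
B → match
C → no match
D → no match

B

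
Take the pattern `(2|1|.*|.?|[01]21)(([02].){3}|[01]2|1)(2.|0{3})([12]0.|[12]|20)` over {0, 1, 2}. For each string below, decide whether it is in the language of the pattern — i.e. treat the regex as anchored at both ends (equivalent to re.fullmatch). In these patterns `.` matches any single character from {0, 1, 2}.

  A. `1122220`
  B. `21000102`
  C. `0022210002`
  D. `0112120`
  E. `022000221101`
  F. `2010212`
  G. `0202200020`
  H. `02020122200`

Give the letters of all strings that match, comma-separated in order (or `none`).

A, B, C, D, E, H

A. `1122220` → match
B. `21000102` → match
C. `0022210002` → match
D. `0112120` → match
E. `022000221101` → match
F. `2010212` → no match
G. `0202200020` → no match
H. `02020122200` → match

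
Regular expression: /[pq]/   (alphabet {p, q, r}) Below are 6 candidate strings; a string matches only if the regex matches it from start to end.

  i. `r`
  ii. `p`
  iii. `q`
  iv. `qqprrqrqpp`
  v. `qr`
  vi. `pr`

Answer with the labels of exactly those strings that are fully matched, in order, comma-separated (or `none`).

i → no match
ii → match
iii → match
iv → no match
v → no match
vi → no match

ii, iii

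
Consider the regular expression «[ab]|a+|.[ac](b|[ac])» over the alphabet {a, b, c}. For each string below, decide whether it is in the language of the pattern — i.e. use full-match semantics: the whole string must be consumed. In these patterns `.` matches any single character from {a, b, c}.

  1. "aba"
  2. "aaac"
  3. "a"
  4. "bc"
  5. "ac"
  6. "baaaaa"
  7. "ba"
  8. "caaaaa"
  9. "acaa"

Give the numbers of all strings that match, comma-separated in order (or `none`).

3

1 → no match
2 → no match
3 → match
4 → no match
5 → no match
6 → no match
7 → no match
8 → no match
9 → no match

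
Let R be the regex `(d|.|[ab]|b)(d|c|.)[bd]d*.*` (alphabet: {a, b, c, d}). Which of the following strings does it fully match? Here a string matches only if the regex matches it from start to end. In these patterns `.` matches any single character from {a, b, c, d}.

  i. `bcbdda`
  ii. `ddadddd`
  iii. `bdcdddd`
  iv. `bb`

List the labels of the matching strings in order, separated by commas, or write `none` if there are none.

i → match
ii → no match
iii → no match
iv → no match

i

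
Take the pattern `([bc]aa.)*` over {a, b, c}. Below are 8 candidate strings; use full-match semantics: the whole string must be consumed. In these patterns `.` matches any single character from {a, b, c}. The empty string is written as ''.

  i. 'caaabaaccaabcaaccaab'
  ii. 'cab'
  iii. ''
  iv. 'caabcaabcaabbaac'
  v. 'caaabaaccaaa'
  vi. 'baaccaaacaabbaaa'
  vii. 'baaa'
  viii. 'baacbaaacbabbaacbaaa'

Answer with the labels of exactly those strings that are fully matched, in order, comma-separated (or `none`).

i → match
ii → no match
iii → match
iv → match
v → match
vi → match
vii → match
viii → no match

i, iii, iv, v, vi, vii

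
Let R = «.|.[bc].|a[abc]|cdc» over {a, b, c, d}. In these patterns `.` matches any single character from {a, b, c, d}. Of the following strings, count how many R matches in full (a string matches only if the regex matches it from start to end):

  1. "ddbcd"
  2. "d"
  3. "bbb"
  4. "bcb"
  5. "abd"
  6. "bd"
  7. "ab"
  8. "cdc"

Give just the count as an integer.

1 → no match
2 → match
3 → match
4 → match
5 → match
6 → no match
7 → match
8 → match
Total matched: 6

6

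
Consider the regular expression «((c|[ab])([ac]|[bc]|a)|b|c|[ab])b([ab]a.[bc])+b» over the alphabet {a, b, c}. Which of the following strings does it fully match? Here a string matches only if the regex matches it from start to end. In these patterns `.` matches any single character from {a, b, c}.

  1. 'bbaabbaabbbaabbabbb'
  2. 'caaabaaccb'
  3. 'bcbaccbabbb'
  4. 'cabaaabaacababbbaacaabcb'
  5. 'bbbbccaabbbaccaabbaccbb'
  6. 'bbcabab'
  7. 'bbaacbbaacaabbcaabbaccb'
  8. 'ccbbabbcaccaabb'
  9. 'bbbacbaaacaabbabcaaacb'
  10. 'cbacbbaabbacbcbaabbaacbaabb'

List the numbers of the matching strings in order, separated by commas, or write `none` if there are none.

1

1 → match
2 → no match
3 → no match
4 → no match
5 → no match
6 → no match
7 → no match
8 → no match
9 → no match
10 → no match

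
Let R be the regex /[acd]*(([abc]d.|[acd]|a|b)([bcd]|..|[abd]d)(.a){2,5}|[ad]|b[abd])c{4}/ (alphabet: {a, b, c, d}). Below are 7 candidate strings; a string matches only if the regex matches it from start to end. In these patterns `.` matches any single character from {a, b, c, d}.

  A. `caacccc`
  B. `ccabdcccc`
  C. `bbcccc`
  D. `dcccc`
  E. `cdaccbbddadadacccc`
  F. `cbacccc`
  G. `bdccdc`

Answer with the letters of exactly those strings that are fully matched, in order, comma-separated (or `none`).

A, B, C, D, E, F

A → match
B → match
C → match
D → match
E → match
F → match
G → no match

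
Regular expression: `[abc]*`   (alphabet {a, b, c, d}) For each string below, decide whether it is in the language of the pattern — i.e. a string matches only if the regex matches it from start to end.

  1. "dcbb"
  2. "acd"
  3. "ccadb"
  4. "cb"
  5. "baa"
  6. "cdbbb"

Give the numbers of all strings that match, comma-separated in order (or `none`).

1 → no match
2 → no match
3 → no match
4 → match
5 → match
6 → no match

4, 5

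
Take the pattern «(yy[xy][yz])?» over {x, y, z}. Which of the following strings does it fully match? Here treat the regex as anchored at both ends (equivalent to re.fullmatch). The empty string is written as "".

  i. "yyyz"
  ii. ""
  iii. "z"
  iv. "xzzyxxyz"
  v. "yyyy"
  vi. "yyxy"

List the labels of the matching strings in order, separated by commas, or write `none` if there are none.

i. "yyyz" → match
ii. "" → match
iii. "z" → no match
iv. "xzzyxxyz" → no match
v. "yyyy" → match
vi. "yyxy" → match

i, ii, v, vi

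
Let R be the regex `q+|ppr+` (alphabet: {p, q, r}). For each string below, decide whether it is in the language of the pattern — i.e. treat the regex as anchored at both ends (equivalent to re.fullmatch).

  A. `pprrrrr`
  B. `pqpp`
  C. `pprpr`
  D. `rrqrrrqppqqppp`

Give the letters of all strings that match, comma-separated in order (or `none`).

A

A → match
B → no match
C → no match
D → no match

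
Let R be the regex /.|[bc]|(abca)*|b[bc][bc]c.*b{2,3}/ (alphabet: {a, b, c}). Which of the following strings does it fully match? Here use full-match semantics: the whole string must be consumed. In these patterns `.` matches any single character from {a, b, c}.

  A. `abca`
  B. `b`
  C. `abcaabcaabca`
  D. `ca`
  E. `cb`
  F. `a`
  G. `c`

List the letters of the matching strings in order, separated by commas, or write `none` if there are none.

A, B, C, F, G

A → match
B → match
C → match
D → no match
E → no match
F → match
G → match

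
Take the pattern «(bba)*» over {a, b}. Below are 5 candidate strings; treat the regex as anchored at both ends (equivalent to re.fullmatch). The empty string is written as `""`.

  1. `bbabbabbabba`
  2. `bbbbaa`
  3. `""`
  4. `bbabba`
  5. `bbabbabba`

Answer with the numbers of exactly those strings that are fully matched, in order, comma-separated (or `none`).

1, 3, 4, 5

1 → match
2 → no match
3 → match
4 → match
5 → match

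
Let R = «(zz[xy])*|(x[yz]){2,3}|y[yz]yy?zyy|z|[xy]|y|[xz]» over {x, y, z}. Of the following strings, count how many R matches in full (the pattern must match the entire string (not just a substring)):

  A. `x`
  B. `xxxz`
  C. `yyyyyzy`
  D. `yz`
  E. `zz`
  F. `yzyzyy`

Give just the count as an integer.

2

A. `x` → match
B. `xxxz` → no match
C. `yyyyyzy` → no match
D. `yz` → no match
E. `zz` → no match
F. `yzyzyy` → match
Total matched: 2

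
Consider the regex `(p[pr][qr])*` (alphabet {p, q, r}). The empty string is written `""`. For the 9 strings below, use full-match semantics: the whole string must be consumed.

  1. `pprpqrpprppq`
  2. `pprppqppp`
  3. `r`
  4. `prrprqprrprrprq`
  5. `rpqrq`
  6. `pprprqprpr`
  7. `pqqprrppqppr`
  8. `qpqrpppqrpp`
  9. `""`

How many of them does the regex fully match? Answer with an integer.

1 → no match
2 → no match
3 → no match
4 → match
5 → no match
6 → no match
7 → no match
8 → no match
9 → match
Total matched: 2

2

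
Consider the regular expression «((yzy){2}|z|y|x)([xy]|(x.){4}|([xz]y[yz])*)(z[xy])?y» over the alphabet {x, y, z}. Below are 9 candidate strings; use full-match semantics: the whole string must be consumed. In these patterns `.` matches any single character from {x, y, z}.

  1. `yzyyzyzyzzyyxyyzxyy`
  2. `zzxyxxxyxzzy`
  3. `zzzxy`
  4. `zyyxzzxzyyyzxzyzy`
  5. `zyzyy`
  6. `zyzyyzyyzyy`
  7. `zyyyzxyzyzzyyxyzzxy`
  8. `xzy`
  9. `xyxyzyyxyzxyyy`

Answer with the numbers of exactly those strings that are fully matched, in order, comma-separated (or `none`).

1 → no match
2 → no match
3 → no match
4 → no match
5 → match
6 → no match
7 → no match
8 → no match
9 → no match

5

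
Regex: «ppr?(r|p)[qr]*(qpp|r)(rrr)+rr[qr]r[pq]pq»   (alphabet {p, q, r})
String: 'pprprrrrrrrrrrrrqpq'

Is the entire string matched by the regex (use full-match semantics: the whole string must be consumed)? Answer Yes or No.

Yes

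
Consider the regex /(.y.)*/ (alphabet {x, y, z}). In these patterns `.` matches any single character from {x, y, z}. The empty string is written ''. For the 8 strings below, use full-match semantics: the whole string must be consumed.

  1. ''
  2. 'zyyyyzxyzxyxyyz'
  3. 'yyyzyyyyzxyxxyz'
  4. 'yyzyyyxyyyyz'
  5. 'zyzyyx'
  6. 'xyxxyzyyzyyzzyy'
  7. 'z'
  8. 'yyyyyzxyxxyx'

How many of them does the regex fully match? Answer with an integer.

7

1. '' → match
2 → match
3 → match
4. 'yyzyyyxyyyyz' → match
5. 'zyzyyx' → match
6 → match
7. 'z' → no match
8. 'yyyyyzxyxxyx' → match
Total matched: 7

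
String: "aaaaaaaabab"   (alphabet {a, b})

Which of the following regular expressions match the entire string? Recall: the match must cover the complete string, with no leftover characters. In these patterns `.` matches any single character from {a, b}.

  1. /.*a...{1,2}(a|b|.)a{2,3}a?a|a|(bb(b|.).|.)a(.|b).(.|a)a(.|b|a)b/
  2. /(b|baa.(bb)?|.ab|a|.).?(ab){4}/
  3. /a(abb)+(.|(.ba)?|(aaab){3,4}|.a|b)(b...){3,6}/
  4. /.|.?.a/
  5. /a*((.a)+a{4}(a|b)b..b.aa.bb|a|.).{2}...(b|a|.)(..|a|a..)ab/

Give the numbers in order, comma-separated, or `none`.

1 → no match
2 → no match
3 → no match — must start with "aabb"
4 → no match
5 → match

5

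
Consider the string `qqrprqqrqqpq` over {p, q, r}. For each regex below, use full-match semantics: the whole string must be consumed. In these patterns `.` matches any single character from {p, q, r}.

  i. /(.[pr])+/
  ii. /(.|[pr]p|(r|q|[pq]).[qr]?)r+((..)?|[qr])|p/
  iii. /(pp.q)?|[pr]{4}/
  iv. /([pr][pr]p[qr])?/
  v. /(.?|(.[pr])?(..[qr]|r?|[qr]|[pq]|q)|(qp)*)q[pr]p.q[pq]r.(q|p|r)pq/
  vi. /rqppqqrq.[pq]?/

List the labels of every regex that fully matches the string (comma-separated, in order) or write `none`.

i → no match
ii → no match
iii → no match
iv → no match
v → match
vi → no match — must start with `rqppqqrq`

v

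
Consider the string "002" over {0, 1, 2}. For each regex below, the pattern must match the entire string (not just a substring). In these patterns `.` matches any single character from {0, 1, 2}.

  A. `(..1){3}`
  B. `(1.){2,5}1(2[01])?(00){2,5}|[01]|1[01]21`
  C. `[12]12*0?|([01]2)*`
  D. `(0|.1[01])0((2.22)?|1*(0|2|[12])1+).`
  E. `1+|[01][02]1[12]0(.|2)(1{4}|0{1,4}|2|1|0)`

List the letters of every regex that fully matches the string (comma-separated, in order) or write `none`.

D

A → no match — must end with "1"
B → no match
C → no match
D → match
E → no match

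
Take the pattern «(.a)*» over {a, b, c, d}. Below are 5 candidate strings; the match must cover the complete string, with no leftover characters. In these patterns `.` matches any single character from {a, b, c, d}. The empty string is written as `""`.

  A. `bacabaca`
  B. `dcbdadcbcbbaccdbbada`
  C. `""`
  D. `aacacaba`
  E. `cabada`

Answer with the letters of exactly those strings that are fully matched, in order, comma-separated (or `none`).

A → match
B → no match
C → match
D → match
E → match

A, C, D, E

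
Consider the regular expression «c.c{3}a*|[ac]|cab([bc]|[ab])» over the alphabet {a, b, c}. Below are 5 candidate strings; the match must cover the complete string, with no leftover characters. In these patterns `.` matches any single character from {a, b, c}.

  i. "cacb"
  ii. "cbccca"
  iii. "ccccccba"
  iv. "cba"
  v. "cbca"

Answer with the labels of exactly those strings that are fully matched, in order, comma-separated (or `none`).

ii

i → no match
ii → match
iii → no match
iv → no match
v → no match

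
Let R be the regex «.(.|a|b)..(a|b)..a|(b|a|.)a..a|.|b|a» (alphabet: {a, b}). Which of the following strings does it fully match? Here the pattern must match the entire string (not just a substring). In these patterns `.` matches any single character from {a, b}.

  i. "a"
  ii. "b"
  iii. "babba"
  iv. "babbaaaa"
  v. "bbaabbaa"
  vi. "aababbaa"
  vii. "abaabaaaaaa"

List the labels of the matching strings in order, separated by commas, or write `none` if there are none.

i, ii, iii, iv, v, vi

i → match
ii → match
iii → match
iv → match
v → match
vi → match
vii → no match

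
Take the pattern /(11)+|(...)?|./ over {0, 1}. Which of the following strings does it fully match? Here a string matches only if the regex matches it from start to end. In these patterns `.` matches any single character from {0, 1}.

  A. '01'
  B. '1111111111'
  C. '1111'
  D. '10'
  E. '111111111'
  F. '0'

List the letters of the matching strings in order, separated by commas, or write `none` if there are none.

A → no match
B → match
C → match
D → no match
E → no match
F → match

B, C, F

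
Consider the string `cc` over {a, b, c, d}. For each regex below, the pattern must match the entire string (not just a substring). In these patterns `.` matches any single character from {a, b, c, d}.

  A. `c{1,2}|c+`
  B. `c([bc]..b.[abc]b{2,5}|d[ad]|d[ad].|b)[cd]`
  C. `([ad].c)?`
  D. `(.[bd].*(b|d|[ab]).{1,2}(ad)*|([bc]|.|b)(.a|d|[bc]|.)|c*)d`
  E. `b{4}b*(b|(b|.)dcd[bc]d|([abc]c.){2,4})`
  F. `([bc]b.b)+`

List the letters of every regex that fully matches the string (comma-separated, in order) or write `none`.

A

A → match
B → no match
C → no match
D → no match — must end with `d`
E → no match — must start with `b`
F → no match — must end with `b`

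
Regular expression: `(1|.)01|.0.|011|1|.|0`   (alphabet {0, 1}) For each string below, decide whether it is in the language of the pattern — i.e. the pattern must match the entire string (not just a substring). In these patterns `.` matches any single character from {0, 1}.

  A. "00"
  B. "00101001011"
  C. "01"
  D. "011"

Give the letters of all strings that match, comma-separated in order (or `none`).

A. "00" → no match
B. "00101001011" → no match
C. "01" → no match
D. "011" → match

D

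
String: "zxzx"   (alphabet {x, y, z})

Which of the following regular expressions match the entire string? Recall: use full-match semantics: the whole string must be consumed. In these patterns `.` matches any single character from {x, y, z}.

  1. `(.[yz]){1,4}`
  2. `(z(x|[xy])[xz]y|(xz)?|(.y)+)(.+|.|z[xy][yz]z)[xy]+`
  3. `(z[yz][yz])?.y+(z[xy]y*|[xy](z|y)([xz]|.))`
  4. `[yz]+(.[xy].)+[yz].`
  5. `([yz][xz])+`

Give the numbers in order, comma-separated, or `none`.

1 → no match
2 → match
3 → no match
4 → no match
5 → match

2, 5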